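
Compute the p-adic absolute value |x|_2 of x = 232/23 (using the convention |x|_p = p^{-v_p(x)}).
|232/23|_2 = 1/8

Step 1 — compute v_2(x) by factoring powers of 2 out of the numerator and denominator: v_2(232/23) = 3. Step 2 — apply |x|_p = p^{-v_p(x)} = 2^{-3} = 1/8.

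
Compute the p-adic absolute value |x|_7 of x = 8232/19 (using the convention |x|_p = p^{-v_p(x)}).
|8232/19|_7 = 1/343

Step 1 — compute v_7(x) by factoring powers of 7 out of the numerator and denominator: v_7(8232/19) = 3. Step 2 — apply |x|_p = p^{-v_p(x)} = 7^{-3} = 1/343.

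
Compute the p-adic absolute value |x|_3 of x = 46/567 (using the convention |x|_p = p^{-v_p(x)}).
|46/567|_3 = 81

Step 1 — compute v_3(x) by factoring powers of 3 out of the numerator and denominator: v_3(46/567) = -4. Step 2 — apply |x|_p = p^{-v_p(x)} = 3^{4} = 81.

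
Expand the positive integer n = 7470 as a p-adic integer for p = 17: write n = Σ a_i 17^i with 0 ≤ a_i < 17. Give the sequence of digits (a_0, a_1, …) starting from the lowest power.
(a_0, a_1, …) = (7, 14, 8, 1)

Repeated division by 17 gives the digits low-to-high: 7470 = 7 + 14·17^1 + 8·17^2 + 1·17^3. Digit sequence: (7, 14, 8, 1).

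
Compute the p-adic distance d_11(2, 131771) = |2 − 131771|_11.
d_11(2, 131771) = 1/14641

Step 1 — x − y = 2 − 131771 = -131769. Step 2 — v_11(-131769) = 4 (factor: -131769 = −(11^4 · 9); the sign does not affect v_p). Step 3 — |x − y|_11 = 11^{-4} = 1/14641.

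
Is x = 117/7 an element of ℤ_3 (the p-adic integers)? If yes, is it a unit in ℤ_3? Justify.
x ∈ ℤ_3 but not a unit; v_3(x) = 2 > 0

ℤ_3 = {x ∈ ℚ_3 : v_3(x) ≥ 0} and ℤ_3^× = {x ∈ ℤ_3 : v_3(x) = 0}. Here v_3(117/7) = v_3(num) − v_3(den) = 2; compare against these criteria.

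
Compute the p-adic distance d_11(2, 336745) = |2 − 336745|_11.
d_11(2, 336745) = 1/14641

Step 1 — x − y = 2 − 336745 = -336743. Step 2 — v_11(-336743) = 4 (factor: -336743 = −(11^4 · 23); the sign does not affect v_p). Step 3 — |x − y|_11 = 11^{-4} = 1/14641.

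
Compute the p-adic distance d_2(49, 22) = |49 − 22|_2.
d_2(49, 22) = 1

Step 1 — x − y = 49 − 22 = 27. Step 2 — v_2(27) = 0 (factor: 27 = (2^0 · 27); the sign does not affect v_p). Step 3 — |x − y|_2 = 2^{0} = 1.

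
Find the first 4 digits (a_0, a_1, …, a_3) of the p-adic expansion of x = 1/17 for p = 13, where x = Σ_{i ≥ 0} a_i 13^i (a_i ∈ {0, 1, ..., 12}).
(a_0, …, a_3) = (10, 0, 3, 12)

v_13(1/17) = 0 (numerator and denominator both coprime to 13), so x ∈ ℤ_13^×. Compute digits iteratively via a_i = x_i mod 13, x_{i+1} = (x_i − a_i)/13, with x_0 = x:
  x_0 = 1/17;  a_0 = 10;  x_1 = (x_0 − 10)/13 = -13/17
  x_1 = -13/17;  a_1 = 0;  x_2 = (x_1 − 0)/13 = -1/17
  x_2 = -1/17;  a_2 = 3;  x_3 = (x_2 − 3)/13 = -4/17
  x_3 = -4/17;  a_3 = 12;  x_4 = (x_3 − 12)/13 = -16/17
Digits: (10, 0, 3, 12).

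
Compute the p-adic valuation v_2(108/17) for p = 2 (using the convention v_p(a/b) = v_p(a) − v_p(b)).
v_2(108/17) = 2

Factor powers of 2 from the numerator and denominator of the reduced fraction: 108 = 2^2 · 27 and 17 = 2^0 · 17. Apply v_p(a/b) = v_p(a) − v_p(b): v_2(108/17) = 2 − 0 = 2.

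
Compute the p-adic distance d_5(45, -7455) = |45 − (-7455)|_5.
d_5(45, -7455) = 1/625

Step 1 — x − y = 45 − (-7455) = 7500. Step 2 — v_5(7500) = 4 (factor: 7500 = (5^4 · 12); the sign does not affect v_p). Step 3 — |x − y|_5 = 5^{-4} = 1/625.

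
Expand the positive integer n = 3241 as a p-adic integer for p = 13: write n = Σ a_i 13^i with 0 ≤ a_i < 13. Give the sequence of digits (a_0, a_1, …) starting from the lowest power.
(a_0, a_1, …) = (4, 2, 6, 1)

Repeated division by 13 gives the digits low-to-high: 3241 = 4 + 2·13^1 + 6·13^2 + 1·13^3. Digit sequence: (4, 2, 6, 1).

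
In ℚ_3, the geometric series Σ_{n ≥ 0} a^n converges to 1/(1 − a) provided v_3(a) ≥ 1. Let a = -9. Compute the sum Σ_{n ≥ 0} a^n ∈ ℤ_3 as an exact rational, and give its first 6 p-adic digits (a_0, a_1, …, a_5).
Σ a^n = 1/(1 − a) = 1/10;  first 6 digits = (1, 0, 2, 2, 0, 0)

v_3(a) = 2 ≥ 1, so the series converges in ℤ_3 to 1/(1 − a) = 1/(1 − (-9)) = 1/10. Expand this rational in ℤ_3: compute digits iteratively via d_i = x_i mod 3, x_{i+1} = (x_i − d_i)/3. The first 6 digits are (1, 0, 2, 2, 0, 0).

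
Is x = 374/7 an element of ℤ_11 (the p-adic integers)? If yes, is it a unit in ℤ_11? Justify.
x ∈ ℤ_11 but not a unit; v_11(x) = 1 > 0

ℤ_11 = {x ∈ ℚ_11 : v_11(x) ≥ 0} and ℤ_11^× = {x ∈ ℤ_11 : v_11(x) = 0}. Here v_11(374/7) = v_11(num) − v_11(den) = 1; compare against these criteria.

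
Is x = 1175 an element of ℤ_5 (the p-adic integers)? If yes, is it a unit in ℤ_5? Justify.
x ∈ ℤ_5 but not a unit; v_5(x) = 2 > 0

ℤ_5 = {x ∈ ℚ_5 : v_5(x) ≥ 0} and ℤ_5^× = {x ∈ ℤ_5 : v_5(x) = 0}. Here v_5(1175) = v_5(num) − v_5(den) = 2; compare against these criteria.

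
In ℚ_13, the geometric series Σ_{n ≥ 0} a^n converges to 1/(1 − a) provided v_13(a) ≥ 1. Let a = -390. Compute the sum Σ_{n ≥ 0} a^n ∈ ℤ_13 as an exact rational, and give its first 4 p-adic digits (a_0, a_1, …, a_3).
Σ a^n = 1/(1 − a) = 1/391;  first 4 digits = (1, 9, 0, 5)

v_13(a) = 1 ≥ 1, so the series converges in ℤ_13 to 1/(1 − a) = 1/(1 − (-390)) = 1/391. Expand this rational in ℤ_13: compute digits iteratively via d_i = x_i mod 13, x_{i+1} = (x_i − d_i)/13. The first 4 digits are (1, 9, 0, 5).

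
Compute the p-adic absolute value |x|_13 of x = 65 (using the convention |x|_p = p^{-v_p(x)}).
|65|_13 = 1/13

Step 1 — compute v_13(x) by factoring powers of 13 out of the numerator and denominator: v_13(65) = 1. Step 2 — apply |x|_p = p^{-v_p(x)} = 13^{-1} = 1/13.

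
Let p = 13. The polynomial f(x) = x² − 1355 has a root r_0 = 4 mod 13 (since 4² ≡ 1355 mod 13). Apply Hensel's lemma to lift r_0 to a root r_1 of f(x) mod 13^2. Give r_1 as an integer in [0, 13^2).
r_1 = 108 (mod 169)

Hensel's recurrence: r_{i+1} = r_i − f(r_i)·(f′(r_i))^{-1} mod 13^{i+2}, with f′(x) = 2x. Iterate:
  r_0 = 4 (mod 13)
  r_1 = 108 (mod 169)
Final: r_1 = 108, and one checks f(r_1) ≡ 0 mod 13^2.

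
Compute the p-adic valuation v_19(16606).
v_19(16606) = 2

v_19(n) is the largest exponent k such that 19^k divides n. Factor out: 16606 = 19^2 · 46. (Sign doesn't affect v_p.) So v_19(16606) = 2.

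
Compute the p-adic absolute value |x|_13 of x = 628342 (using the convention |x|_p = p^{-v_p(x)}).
|628342|_13 = 1/28561

Step 1 — compute v_13(x) by factoring powers of 13 out of the numerator and denominator: v_13(628342) = 4. Step 2 — apply |x|_p = p^{-v_p(x)} = 13^{-4} = 1/28561.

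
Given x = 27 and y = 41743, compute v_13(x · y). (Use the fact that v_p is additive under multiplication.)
v_13(1127061) = 3

v_p(x) = 0 (factor: 27 = 13^0 · 27); v_p(y) = 3 (factor: 41743 = 13^3 · 19). Additivity: v_p(xy) = v_p(x) + v_p(y) = 0 + 3 = 3. (Direct check: xy = 1127061 = 13^3 · (513).)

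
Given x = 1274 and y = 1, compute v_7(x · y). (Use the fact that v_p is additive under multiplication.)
v_7(1274) = 2

v_p(x) = 2 (factor: 1274 = 7^2 · 26); v_p(y) = 0 (factor: 1 = 7^0 · 1). Additivity: v_p(xy) = v_p(x) + v_p(y) = 2 + 0 = 2. (Direct check: xy = 1274 = 7^2 · (26).)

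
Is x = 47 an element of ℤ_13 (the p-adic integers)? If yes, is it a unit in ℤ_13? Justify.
x ∈ ℤ_13^× (unit); v_13(x) = 0

ℤ_13 = {x ∈ ℚ_13 : v_13(x) ≥ 0} and ℤ_13^× = {x ∈ ℤ_13 : v_13(x) = 0}. Here v_13(47) = v_13(num) − v_13(den) = 0; compare against these criteria.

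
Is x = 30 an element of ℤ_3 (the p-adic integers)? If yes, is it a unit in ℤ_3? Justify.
x ∈ ℤ_3 but not a unit; v_3(x) = 1 > 0

ℤ_3 = {x ∈ ℚ_3 : v_3(x) ≥ 0} and ℤ_3^× = {x ∈ ℤ_3 : v_3(x) = 0}. Here v_3(30) = v_3(num) − v_3(den) = 1; compare against these criteria.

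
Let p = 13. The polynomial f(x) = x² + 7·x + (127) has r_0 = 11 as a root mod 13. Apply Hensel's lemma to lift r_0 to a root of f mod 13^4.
r_3 = 14831 (mod 28561)

Hensel: r_{i+1} = r_i − f(r_i)·(f′(r_i))^{-1} mod 13^{i+2}, f′(x) = 2x + 7. Iterate:
  r_0 = 11 (mod 13)
  r_1 = 128 (mod 169)
  r_2 = 1649 (mod 2197)
  r_3 = 14831 (mod 28561)
Final: r = 14831 satisfies f(r) ≡ 0 mod 13^4.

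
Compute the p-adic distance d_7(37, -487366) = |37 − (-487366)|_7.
d_7(37, -487366) = 1/16807

Step 1 — x − y = 37 − (-487366) = 487403. Step 2 — v_7(487403) = 5 (factor: 487403 = (7^5 · 29); the sign does not affect v_p). Step 3 — |x − y|_7 = 7^{-5} = 1/16807.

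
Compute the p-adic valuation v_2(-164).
v_2(-164) = 2

v_2(n) is the largest exponent k such that 2^k divides n. Factor out: -164 = -2^2 · 41. (Sign doesn't affect v_p.) So v_2(-164) = 2.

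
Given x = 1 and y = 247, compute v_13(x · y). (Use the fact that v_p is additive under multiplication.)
v_13(247) = 1

v_p(x) = 0 (factor: 1 = 13^0 · 1); v_p(y) = 1 (factor: 247 = 13^1 · 19). Additivity: v_p(xy) = v_p(x) + v_p(y) = 0 + 1 = 1. (Direct check: xy = 247 = 13^1 · (19).)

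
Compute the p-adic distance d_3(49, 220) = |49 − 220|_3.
d_3(49, 220) = 1/9

Step 1 — x − y = 49 − 220 = -171. Step 2 — v_3(-171) = 2 (factor: -171 = −(3^2 · 19); the sign does not affect v_p). Step 3 — |x − y|_3 = 3^{-2} = 1/9.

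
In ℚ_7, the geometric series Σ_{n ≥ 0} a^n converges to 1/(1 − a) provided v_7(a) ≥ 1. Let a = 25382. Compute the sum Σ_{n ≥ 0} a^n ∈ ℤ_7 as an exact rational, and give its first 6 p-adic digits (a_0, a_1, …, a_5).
Σ a^n = 1/(1 − a) = -1/25381;  first 6 digits = (1, 0, 0, 4, 3, 1)

v_7(a) = 3 ≥ 1, so the series converges in ℤ_7 to 1/(1 − a) = 1/(1 − 25382) = -1/25381. Expand this rational in ℤ_7: compute digits iteratively via d_i = x_i mod 7, x_{i+1} = (x_i − d_i)/7. The first 6 digits are (1, 0, 0, 4, 3, 1).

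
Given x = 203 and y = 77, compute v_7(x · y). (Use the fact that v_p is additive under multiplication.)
v_7(15631) = 2

v_p(x) = 1 (factor: 203 = 7^1 · 29); v_p(y) = 1 (factor: 77 = 7^1 · 11). Additivity: v_p(xy) = v_p(x) + v_p(y) = 1 + 1 = 2. (Direct check: xy = 15631 = 7^2 · (319).)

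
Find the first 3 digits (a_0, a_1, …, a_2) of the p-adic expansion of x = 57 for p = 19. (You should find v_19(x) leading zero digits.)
(a_0, …, a_2) = (0, 3, 0)

v_19(57) = 1, so a_0 = ... = a_0 = 0. Factor out: x = 19^1 · u with u = 3 a unit in ℤ_19. Expand u iteratively via a_{v+i} = u_i mod 19, u_{i+1} = (u_i − a_{v+i})/19:
  u_0 = 3;  a_1 = 3;  u_1 = (u_0 − 3)/19 = 0
  u_1 = 0;  a_2 = 0;  u_2 = (u_1 − 0)/19 = 0
Digits: (0, 3, 0).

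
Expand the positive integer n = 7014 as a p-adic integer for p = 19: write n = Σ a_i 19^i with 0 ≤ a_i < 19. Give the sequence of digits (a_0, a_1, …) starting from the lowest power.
(a_0, a_1, …) = (3, 8, 0, 1)

Repeated division by 19 gives the digits low-to-high: 7014 = 3 + 8·19^1 + 1·19^3. Digit sequence: (3, 8, 0, 1).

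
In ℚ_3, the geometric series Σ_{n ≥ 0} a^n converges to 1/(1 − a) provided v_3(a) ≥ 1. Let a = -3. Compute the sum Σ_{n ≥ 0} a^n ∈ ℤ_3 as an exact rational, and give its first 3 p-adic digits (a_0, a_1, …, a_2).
Σ a^n = 1/(1 − a) = 1/4;  first 3 digits = (1, 2, 0)

v_3(a) = 1 ≥ 1, so the series converges in ℤ_3 to 1/(1 − a) = 1/(1 − (-3)) = 1/4. Expand this rational in ℤ_3: compute digits iteratively via d_i = x_i mod 3, x_{i+1} = (x_i − d_i)/3. The first 3 digits are (1, 2, 0).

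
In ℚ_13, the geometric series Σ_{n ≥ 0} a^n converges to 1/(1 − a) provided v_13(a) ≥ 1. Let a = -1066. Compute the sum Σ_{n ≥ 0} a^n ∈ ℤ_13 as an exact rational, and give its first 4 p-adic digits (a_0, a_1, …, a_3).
Σ a^n = 1/(1 − a) = 1/1067;  first 4 digits = (1, 9, 9, 10)

v_13(a) = 1 ≥ 1, so the series converges in ℤ_13 to 1/(1 − a) = 1/(1 − (-1066)) = 1/1067. Expand this rational in ℤ_13: compute digits iteratively via d_i = x_i mod 13, x_{i+1} = (x_i − d_i)/13. The first 4 digits are (1, 9, 9, 10).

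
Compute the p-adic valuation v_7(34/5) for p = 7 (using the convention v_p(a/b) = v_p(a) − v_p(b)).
v_7(34/5) = 0

Factor powers of 7 from the numerator and denominator of the reduced fraction: 34 = 7^0 · 34 and 5 = 7^0 · 5. Apply v_p(a/b) = v_p(a) − v_p(b): v_7(34/5) = 0 − 0 = 0.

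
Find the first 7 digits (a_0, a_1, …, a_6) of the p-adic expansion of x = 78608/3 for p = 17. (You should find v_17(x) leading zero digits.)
(a_0, …, a_6) = (0, 0, 0, 11, 11, 5, 11)

v_17(78608/3) = 3, so a_0 = ... = a_2 = 0. Factor out: x = 17^3 · u with u = 16/3 a unit in ℤ_17. Expand u iteratively via a_{v+i} = u_i mod 17, u_{i+1} = (u_i − a_{v+i})/17:
  u_0 = 16/3;  a_3 = 11;  u_1 = (u_0 − 11)/17 = -1/3
  u_1 = -1/3;  a_4 = 11;  u_2 = (u_1 − 11)/17 = -2/3
  u_2 = -2/3;  a_5 = 5;  u_3 = (u_2 − 5)/17 = -1/3
  u_3 = -1/3;  a_6 = 11;  u_4 = (u_3 − 11)/17 = -2/3
Digits: (0, 0, 0, 11, 11, 5, 11).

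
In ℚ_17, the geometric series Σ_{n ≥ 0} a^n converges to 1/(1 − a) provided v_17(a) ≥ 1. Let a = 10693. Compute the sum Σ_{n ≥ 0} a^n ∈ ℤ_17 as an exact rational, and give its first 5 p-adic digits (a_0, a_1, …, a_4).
Σ a^n = 1/(1 − a) = -1/10692;  first 5 digits = (1, 0, 3, 2, 9)

v_17(a) = 2 ≥ 1, so the series converges in ℤ_17 to 1/(1 − a) = 1/(1 − 10693) = -1/10692. Expand this rational in ℤ_17: compute digits iteratively via d_i = x_i mod 17, x_{i+1} = (x_i − d_i)/17. The first 5 digits are (1, 0, 3, 2, 9).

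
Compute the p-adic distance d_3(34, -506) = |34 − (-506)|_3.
d_3(34, -506) = 1/27

Step 1 — x − y = 34 − (-506) = 540. Step 2 — v_3(540) = 3 (factor: 540 = (3^3 · 20); the sign does not affect v_p). Step 3 — |x − y|_3 = 3^{-3} = 1/27.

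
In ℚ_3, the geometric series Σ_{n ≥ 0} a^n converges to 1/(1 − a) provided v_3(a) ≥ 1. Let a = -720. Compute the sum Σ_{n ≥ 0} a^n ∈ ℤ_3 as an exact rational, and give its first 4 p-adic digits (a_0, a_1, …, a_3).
Σ a^n = 1/(1 − a) = 1/721;  first 4 digits = (1, 0, 1, 0)

v_3(a) = 2 ≥ 1, so the series converges in ℤ_3 to 1/(1 − a) = 1/(1 − (-720)) = 1/721. Expand this rational in ℤ_3: compute digits iteratively via d_i = x_i mod 3, x_{i+1} = (x_i − d_i)/3. The first 4 digits are (1, 0, 1, 0).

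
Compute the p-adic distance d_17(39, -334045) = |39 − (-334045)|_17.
d_17(39, -334045) = 1/83521

Step 1 — x − y = 39 − (-334045) = 334084. Step 2 — v_17(334084) = 4 (factor: 334084 = (17^4 · 4); the sign does not affect v_p). Step 3 — |x − y|_17 = 17^{-4} = 1/83521.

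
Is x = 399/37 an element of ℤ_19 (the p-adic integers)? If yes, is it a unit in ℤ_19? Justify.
x ∈ ℤ_19 but not a unit; v_19(x) = 1 > 0

ℤ_19 = {x ∈ ℚ_19 : v_19(x) ≥ 0} and ℤ_19^× = {x ∈ ℤ_19 : v_19(x) = 0}. Here v_19(399/37) = v_19(num) − v_19(den) = 1; compare against these criteria.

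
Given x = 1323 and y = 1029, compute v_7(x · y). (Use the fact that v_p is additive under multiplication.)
v_7(1361367) = 5

v_p(x) = 2 (factor: 1323 = 7^2 · 27); v_p(y) = 3 (factor: 1029 = 7^3 · 3). Additivity: v_p(xy) = v_p(x) + v_p(y) = 2 + 3 = 5. (Direct check: xy = 1361367 = 7^5 · (81).)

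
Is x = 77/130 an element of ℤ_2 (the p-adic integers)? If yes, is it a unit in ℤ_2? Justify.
x ∉ ℤ_2 (v_2(x) = -1 < 0)

ℤ_2 = {x ∈ ℚ_2 : v_2(x) ≥ 0} and ℤ_2^× = {x ∈ ℤ_2 : v_2(x) = 0}. Here v_2(77/130) = v_2(num) − v_2(den) = -1; compare against these criteria.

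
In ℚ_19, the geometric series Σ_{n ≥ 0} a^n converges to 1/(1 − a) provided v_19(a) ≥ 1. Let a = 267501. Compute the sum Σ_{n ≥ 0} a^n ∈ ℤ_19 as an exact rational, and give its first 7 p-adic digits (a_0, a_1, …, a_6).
Σ a^n = 1/(1 − a) = -1/267500;  first 7 digits = (1, 0, 0, 1, 2, 0, 1)

v_19(a) = 3 ≥ 1, so the series converges in ℤ_19 to 1/(1 − a) = 1/(1 − 267501) = -1/267500. Expand this rational in ℤ_19: compute digits iteratively via d_i = x_i mod 19, x_{i+1} = (x_i − d_i)/19. The first 7 digits are (1, 0, 0, 1, 2, 0, 1).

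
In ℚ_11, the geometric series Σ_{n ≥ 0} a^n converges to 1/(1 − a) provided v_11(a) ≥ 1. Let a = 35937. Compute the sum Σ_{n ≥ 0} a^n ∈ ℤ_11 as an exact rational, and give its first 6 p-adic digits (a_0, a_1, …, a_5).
Σ a^n = 1/(1 − a) = -1/35936;  first 6 digits = (1, 0, 0, 5, 2, 0)

v_11(a) = 3 ≥ 1, so the series converges in ℤ_11 to 1/(1 − a) = 1/(1 − 35937) = -1/35936. Expand this rational in ℤ_11: compute digits iteratively via d_i = x_i mod 11, x_{i+1} = (x_i − d_i)/11. The first 6 digits are (1, 0, 0, 5, 2, 0).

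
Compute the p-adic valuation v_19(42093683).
v_19(42093683) = 5

v_19(n) is the largest exponent k such that 19^k divides n. Factor out: 42093683 = 19^5 · 17. (Sign doesn't affect v_p.) So v_19(42093683) = 5.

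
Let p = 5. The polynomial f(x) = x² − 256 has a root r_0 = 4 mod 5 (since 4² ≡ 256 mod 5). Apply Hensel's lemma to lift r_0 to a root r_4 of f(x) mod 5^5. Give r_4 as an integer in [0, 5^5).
r_4 = 3109 (mod 3125)

Hensel's recurrence: r_{i+1} = r_i − f(r_i)·(f′(r_i))^{-1} mod 5^{i+2}, with f′(x) = 2x. Iterate:
  r_0 = 4 (mod 5)
  r_1 = 9 (mod 25)
  r_2 = 109 (mod 125)
  r_3 = 609 (mod 625)
  r_4 = 3109 (mod 3125)
Final: r_4 = 3109, and one checks f(r_4) ≡ 0 mod 5^5.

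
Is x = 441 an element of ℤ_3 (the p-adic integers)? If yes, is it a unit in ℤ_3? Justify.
x ∈ ℤ_3 but not a unit; v_3(x) = 2 > 0

ℤ_3 = {x ∈ ℚ_3 : v_3(x) ≥ 0} and ℤ_3^× = {x ∈ ℤ_3 : v_3(x) = 0}. Here v_3(441) = v_3(num) − v_3(den) = 2; compare against these criteria.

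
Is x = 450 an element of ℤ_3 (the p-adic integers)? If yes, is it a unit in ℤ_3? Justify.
x ∈ ℤ_3 but not a unit; v_3(x) = 2 > 0

ℤ_3 = {x ∈ ℚ_3 : v_3(x) ≥ 0} and ℤ_3^× = {x ∈ ℤ_3 : v_3(x) = 0}. Here v_3(450) = v_3(num) − v_3(den) = 2; compare against these criteria.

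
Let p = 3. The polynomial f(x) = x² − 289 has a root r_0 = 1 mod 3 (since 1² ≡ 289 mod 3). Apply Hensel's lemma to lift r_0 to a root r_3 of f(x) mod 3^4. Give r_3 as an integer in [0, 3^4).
r_3 = 64 (mod 81)

Hensel's recurrence: r_{i+1} = r_i − f(r_i)·(f′(r_i))^{-1} mod 3^{i+2}, with f′(x) = 2x. Iterate:
  r_0 = 1 (mod 3)
  r_1 = 1 (mod 9)
  r_2 = 10 (mod 27)
  r_3 = 64 (mod 81)
Final: r_3 = 64, and one checks f(r_3) ≡ 0 mod 3^4.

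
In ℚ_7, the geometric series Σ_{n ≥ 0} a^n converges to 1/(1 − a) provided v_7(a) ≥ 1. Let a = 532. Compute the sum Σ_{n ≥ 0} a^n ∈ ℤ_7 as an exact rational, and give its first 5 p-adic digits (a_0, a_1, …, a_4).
Σ a^n = 1/(1 − a) = -1/531;  first 5 digits = (1, 6, 4, 6, 4)

v_7(a) = 1 ≥ 1, so the series converges in ℤ_7 to 1/(1 − a) = 1/(1 − 532) = -1/531. Expand this rational in ℤ_7: compute digits iteratively via d_i = x_i mod 7, x_{i+1} = (x_i − d_i)/7. The first 5 digits are (1, 6, 4, 6, 4).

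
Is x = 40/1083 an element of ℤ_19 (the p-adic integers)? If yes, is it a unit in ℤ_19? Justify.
x ∉ ℤ_19 (v_19(x) = -2 < 0)

ℤ_19 = {x ∈ ℚ_19 : v_19(x) ≥ 0} and ℤ_19^× = {x ∈ ℤ_19 : v_19(x) = 0}. Here v_19(40/1083) = v_19(num) − v_19(den) = -2; compare against these criteria.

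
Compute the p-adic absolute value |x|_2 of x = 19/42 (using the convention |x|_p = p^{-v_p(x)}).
|19/42|_2 = 2

Step 1 — compute v_2(x) by factoring powers of 2 out of the numerator and denominator: v_2(19/42) = -1. Step 2 — apply |x|_p = p^{-v_p(x)} = 2^{1} = 2.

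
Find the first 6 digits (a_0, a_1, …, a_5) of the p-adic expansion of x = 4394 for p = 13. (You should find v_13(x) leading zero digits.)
(a_0, …, a_5) = (0, 0, 0, 2, 0, 0)

v_13(4394) = 3, so a_0 = ... = a_2 = 0. Factor out: x = 13^3 · u with u = 2 a unit in ℤ_13. Expand u iteratively via a_{v+i} = u_i mod 13, u_{i+1} = (u_i − a_{v+i})/13:
  u_0 = 2;  a_3 = 2;  u_1 = (u_0 − 2)/13 = 0
  u_1 = 0;  a_4 = 0;  u_2 = (u_1 − 0)/13 = 0
  u_2 = 0;  a_5 = 0;  u_3 = (u_2 − 0)/13 = 0
Digits: (0, 0, 0, 2, 0, 0).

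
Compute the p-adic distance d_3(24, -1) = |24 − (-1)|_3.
d_3(24, -1) = 1

Step 1 — x − y = 24 − (-1) = 25. Step 2 — v_3(25) = 0 (factor: 25 = (3^0 · 25); the sign does not affect v_p). Step 3 — |x − y|_3 = 3^{0} = 1.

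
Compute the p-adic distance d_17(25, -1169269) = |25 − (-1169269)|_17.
d_17(25, -1169269) = 1/83521

Step 1 — x − y = 25 − (-1169269) = 1169294. Step 2 — v_17(1169294) = 4 (factor: 1169294 = (17^4 · 14); the sign does not affect v_p). Step 3 — |x − y|_17 = 17^{-4} = 1/83521.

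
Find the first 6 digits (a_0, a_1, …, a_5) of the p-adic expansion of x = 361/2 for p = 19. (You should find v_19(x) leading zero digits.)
(a_0, …, a_5) = (0, 0, 10, 9, 9, 9)

v_19(361/2) = 2, so a_0 = ... = a_1 = 0. Factor out: x = 19^2 · u with u = 1/2 a unit in ℤ_19. Expand u iteratively via a_{v+i} = u_i mod 19, u_{i+1} = (u_i − a_{v+i})/19:
  u_0 = 1/2;  a_2 = 10;  u_1 = (u_0 − 10)/19 = -1/2
  u_1 = -1/2;  a_3 = 9;  u_2 = (u_1 − 9)/19 = -1/2
  u_2 = -1/2;  a_4 = 9;  u_3 = (u_2 − 9)/19 = -1/2
  u_3 = -1/2;  a_5 = 9;  u_4 = (u_3 − 9)/19 = -1/2
Digits: (0, 0, 10, 9, 9, 9).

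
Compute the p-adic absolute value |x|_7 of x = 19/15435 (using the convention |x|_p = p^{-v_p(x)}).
|19/15435|_7 = 343

Step 1 — compute v_7(x) by factoring powers of 7 out of the numerator and denominator: v_7(19/15435) = -3. Step 2 — apply |x|_p = p^{-v_p(x)} = 7^{3} = 343.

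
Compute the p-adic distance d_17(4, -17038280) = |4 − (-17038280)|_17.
d_17(4, -17038280) = 1/1419857

Step 1 — x − y = 4 − (-17038280) = 17038284. Step 2 — v_17(17038284) = 5 (factor: 17038284 = (17^5 · 12); the sign does not affect v_p). Step 3 — |x − y|_17 = 17^{-5} = 1/1419857.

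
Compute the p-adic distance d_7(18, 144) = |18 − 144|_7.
d_7(18, 144) = 1/7

Step 1 — x − y = 18 − 144 = -126. Step 2 — v_7(-126) = 1 (factor: -126 = −(7^1 · 18); the sign does not affect v_p). Step 3 — |x − y|_7 = 7^{-1} = 1/7.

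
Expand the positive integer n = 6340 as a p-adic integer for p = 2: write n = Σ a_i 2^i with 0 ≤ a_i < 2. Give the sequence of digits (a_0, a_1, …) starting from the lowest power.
(a_0, a_1, …) = (0, 0, 1, 0, 0, 0, 1, 1, 0, 0, 0, 1, 1)

Repeated division by 2 gives the digits low-to-high: 6340 = 1·2^2 + 1·2^6 + 1·2^7 + 1·2^11 + 1·2^12. Digit sequence: (0, 0, 1, 0, 0, 0, 1, 1, 0, 0, 0, 1, 1).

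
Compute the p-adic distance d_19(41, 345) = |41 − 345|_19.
d_19(41, 345) = 1/19

Step 1 — x − y = 41 − 345 = -304. Step 2 — v_19(-304) = 1 (factor: -304 = −(19^1 · 16); the sign does not affect v_p). Step 3 — |x − y|_19 = 19^{-1} = 1/19.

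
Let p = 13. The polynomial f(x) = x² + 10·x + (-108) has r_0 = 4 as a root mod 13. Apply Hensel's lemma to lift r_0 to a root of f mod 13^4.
r_3 = 4307 (mod 28561)

Hensel: r_{i+1} = r_i − f(r_i)·(f′(r_i))^{-1} mod 13^{i+2}, f′(x) = 2x + 10. Iterate:
  r_0 = 4 (mod 13)
  r_1 = 82 (mod 169)
  r_2 = 2110 (mod 2197)
  r_3 = 4307 (mod 28561)
Final: r = 4307 satisfies f(r) ≡ 0 mod 13^4.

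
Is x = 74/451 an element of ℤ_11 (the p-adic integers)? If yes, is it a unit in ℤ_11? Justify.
x ∉ ℤ_11 (v_11(x) = -1 < 0)

ℤ_11 = {x ∈ ℚ_11 : v_11(x) ≥ 0} and ℤ_11^× = {x ∈ ℤ_11 : v_11(x) = 0}. Here v_11(74/451) = v_11(num) − v_11(den) = -1; compare against these criteria.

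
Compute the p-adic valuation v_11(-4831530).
v_11(-4831530) = 5

v_11(n) is the largest exponent k such that 11^k divides n. Factor out: -4831530 = -11^5 · 30. (Sign doesn't affect v_p.) So v_11(-4831530) = 5.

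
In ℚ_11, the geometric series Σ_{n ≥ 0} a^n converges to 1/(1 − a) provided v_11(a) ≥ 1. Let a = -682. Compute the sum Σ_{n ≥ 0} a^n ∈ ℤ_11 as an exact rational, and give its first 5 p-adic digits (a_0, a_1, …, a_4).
Σ a^n = 1/(1 − a) = 1/683;  first 5 digits = (1, 4, 10, 5, 5)

v_11(a) = 1 ≥ 1, so the series converges in ℤ_11 to 1/(1 − a) = 1/(1 − (-682)) = 1/683. Expand this rational in ℤ_11: compute digits iteratively via d_i = x_i mod 11, x_{i+1} = (x_i − d_i)/11. The first 5 digits are (1, 4, 10, 5, 5).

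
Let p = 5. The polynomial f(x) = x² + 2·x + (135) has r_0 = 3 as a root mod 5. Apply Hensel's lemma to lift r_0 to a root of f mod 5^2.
r_1 = 3 (mod 25)

Hensel: r_{i+1} = r_i − f(r_i)·(f′(r_i))^{-1} mod 5^{i+2}, f′(x) = 2x + 2. Iterate:
  r_0 = 3 (mod 5)
  r_1 = 3 (mod 25)
Final: r = 3 satisfies f(r) ≡ 0 mod 5^2.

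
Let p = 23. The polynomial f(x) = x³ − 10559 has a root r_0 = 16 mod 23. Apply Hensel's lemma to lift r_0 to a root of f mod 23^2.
r_1 = 499 (mod 529)

Hensel: r_{i+1} = r_i − f(r_i)/f′(r_i) mod 23^{i+2}, where f′(x) = 3x². Iterate:
  r_0 = 16 (mod 23)
  r_1 = 499 (mod 529)
Final: r = 499 with f(r) ≡ 0 mod 23^2.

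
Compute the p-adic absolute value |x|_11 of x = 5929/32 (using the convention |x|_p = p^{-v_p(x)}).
|5929/32|_11 = 1/121

Step 1 — compute v_11(x) by factoring powers of 11 out of the numerator and denominator: v_11(5929/32) = 2. Step 2 — apply |x|_p = p^{-v_p(x)} = 11^{-2} = 1/121.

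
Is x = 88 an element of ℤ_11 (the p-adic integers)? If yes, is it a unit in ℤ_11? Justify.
x ∈ ℤ_11 but not a unit; v_11(x) = 1 > 0

ℤ_11 = {x ∈ ℚ_11 : v_11(x) ≥ 0} and ℤ_11^× = {x ∈ ℤ_11 : v_11(x) = 0}. Here v_11(88) = v_11(num) − v_11(den) = 1; compare against these criteria.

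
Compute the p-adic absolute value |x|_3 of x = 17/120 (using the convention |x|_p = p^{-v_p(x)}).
|17/120|_3 = 3

Step 1 — compute v_3(x) by factoring powers of 3 out of the numerator and denominator: v_3(17/120) = -1. Step 2 — apply |x|_p = p^{-v_p(x)} = 3^{1} = 3.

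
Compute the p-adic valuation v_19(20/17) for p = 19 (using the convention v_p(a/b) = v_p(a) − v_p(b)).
v_19(20/17) = 0

Factor powers of 19 from the numerator and denominator of the reduced fraction: 20 = 19^0 · 20 and 17 = 19^0 · 17. Apply v_p(a/b) = v_p(a) − v_p(b): v_19(20/17) = 0 − 0 = 0.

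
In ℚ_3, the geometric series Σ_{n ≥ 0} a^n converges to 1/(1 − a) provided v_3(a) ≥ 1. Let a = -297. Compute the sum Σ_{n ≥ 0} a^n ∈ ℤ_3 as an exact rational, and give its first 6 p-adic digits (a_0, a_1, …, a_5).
Σ a^n = 1/(1 − a) = 1/298;  first 6 digits = (1, 0, 0, 1, 2, 1)

v_3(a) = 3 ≥ 1, so the series converges in ℤ_3 to 1/(1 − a) = 1/(1 − (-297)) = 1/298. Expand this rational in ℤ_3: compute digits iteratively via d_i = x_i mod 3, x_{i+1} = (x_i − d_i)/3. The first 6 digits are (1, 0, 0, 1, 2, 1).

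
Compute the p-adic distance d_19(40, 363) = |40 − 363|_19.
d_19(40, 363) = 1/19

Step 1 — x − y = 40 − 363 = -323. Step 2 — v_19(-323) = 1 (factor: -323 = −(19^1 · 17); the sign does not affect v_p). Step 3 — |x − y|_19 = 19^{-1} = 1/19.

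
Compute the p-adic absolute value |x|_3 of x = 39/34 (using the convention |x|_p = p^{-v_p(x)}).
|39/34|_3 = 1/3

Step 1 — compute v_3(x) by factoring powers of 3 out of the numerator and denominator: v_3(39/34) = 1. Step 2 — apply |x|_p = p^{-v_p(x)} = 3^{-1} = 1/3.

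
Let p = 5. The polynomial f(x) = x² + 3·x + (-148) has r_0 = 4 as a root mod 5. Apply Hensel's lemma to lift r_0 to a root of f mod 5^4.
r_3 = 149 (mod 625)

Hensel: r_{i+1} = r_i − f(r_i)·(f′(r_i))^{-1} mod 5^{i+2}, f′(x) = 2x + 3. Iterate:
  r_0 = 4 (mod 5)
  r_1 = 24 (mod 25)
  r_2 = 24 (mod 125)
  r_3 = 149 (mod 625)
Final: r = 149 satisfies f(r) ≡ 0 mod 5^4.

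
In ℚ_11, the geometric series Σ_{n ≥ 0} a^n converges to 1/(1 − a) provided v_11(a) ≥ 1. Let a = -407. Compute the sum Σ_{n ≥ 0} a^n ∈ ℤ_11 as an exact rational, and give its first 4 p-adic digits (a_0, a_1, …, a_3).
Σ a^n = 1/(1 − a) = 1/408;  first 4 digits = (1, 7, 1, 5)

v_11(a) = 1 ≥ 1, so the series converges in ℤ_11 to 1/(1 − a) = 1/(1 − (-407)) = 1/408. Expand this rational in ℤ_11: compute digits iteratively via d_i = x_i mod 11, x_{i+1} = (x_i − d_i)/11. The first 4 digits are (1, 7, 1, 5).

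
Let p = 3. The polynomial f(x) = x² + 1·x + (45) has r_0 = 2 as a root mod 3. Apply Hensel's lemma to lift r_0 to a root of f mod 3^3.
r_2 = 17 (mod 27)

Hensel: r_{i+1} = r_i − f(r_i)·(f′(r_i))^{-1} mod 3^{i+2}, f′(x) = 2x + 1. Iterate:
  r_0 = 2 (mod 3)
  r_1 = 8 (mod 9)
  r_2 = 17 (mod 27)
Final: r = 17 satisfies f(r) ≡ 0 mod 3^3.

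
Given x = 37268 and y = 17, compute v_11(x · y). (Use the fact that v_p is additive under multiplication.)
v_11(633556) = 3

v_p(x) = 3 (factor: 37268 = 11^3 · 28); v_p(y) = 0 (factor: 17 = 11^0 · 17). Additivity: v_p(xy) = v_p(x) + v_p(y) = 3 + 0 = 3. (Direct check: xy = 633556 = 11^3 · (476).)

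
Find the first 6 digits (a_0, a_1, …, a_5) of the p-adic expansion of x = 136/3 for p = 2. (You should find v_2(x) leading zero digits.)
(a_0, …, a_5) = (0, 0, 0, 1, 1, 0)

v_2(136/3) = 3, so a_0 = ... = a_2 = 0. Factor out: x = 2^3 · u with u = 17/3 a unit in ℤ_2. Expand u iteratively via a_{v+i} = u_i mod 2, u_{i+1} = (u_i − a_{v+i})/2:
  u_0 = 17/3;  a_3 = 1;  u_1 = (u_0 − 1)/2 = 7/3
  u_1 = 7/3;  a_4 = 1;  u_2 = (u_1 − 1)/2 = 2/3
  u_2 = 2/3;  a_5 = 0;  u_3 = (u_2 − 0)/2 = 1/3
Digits: (0, 0, 0, 1, 1, 0).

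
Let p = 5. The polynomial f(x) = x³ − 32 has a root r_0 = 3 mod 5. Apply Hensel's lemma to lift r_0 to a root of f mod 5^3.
r_2 = 118 (mod 125)

Hensel: r_{i+1} = r_i − f(r_i)/f′(r_i) mod 5^{i+2}, where f′(x) = 3x². Iterate:
  r_0 = 3 (mod 5)
  r_1 = 18 (mod 25)
  r_2 = 118 (mod 125)
Final: r = 118 with f(r) ≡ 0 mod 5^3.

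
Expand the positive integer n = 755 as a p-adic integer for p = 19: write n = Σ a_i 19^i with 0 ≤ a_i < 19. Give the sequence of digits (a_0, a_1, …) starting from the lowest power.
(a_0, a_1, …) = (14, 1, 2)

Repeated division by 19 gives the digits low-to-high: 755 = 14 + 1·19^1 + 2·19^2. Digit sequence: (14, 1, 2).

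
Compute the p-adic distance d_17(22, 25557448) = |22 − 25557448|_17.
d_17(22, 25557448) = 1/1419857

Step 1 — x − y = 22 − 25557448 = -25557426. Step 2 — v_17(-25557426) = 5 (factor: -25557426 = −(17^5 · 18); the sign does not affect v_p). Step 3 — |x − y|_17 = 17^{-5} = 1/1419857.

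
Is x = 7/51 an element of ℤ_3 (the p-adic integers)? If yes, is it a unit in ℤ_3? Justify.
x ∉ ℤ_3 (v_3(x) = -1 < 0)

ℤ_3 = {x ∈ ℚ_3 : v_3(x) ≥ 0} and ℤ_3^× = {x ∈ ℤ_3 : v_3(x) = 0}. Here v_3(7/51) = v_3(num) − v_3(den) = -1; compare against these criteria.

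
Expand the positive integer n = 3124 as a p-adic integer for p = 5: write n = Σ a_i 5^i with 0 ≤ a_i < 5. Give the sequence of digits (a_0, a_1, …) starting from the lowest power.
(a_0, a_1, …) = (4, 4, 4, 4, 4)

Repeated division by 5 gives the digits low-to-high: 3124 = 4 + 4·5^1 + 4·5^2 + 4·5^3 + 4·5^4. Digit sequence: (4, 4, 4, 4, 4).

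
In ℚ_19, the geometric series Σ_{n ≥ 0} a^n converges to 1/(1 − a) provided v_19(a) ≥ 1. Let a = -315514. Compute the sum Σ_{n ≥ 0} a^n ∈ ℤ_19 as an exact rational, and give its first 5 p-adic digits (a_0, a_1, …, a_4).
Σ a^n = 1/(1 − a) = 1/315515;  first 5 digits = (1, 0, 0, 11, 16)

v_19(a) = 3 ≥ 1, so the series converges in ℤ_19 to 1/(1 − a) = 1/(1 − (-315514)) = 1/315515. Expand this rational in ℤ_19: compute digits iteratively via d_i = x_i mod 19, x_{i+1} = (x_i − d_i)/19. The first 5 digits are (1, 0, 0, 11, 16).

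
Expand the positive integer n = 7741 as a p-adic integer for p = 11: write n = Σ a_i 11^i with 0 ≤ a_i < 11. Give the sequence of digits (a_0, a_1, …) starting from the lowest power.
(a_0, a_1, …) = (8, 10, 8, 5)

Repeated division by 11 gives the digits low-to-high: 7741 = 8 + 10·11^1 + 8·11^2 + 5·11^3. Digit sequence: (8, 10, 8, 5).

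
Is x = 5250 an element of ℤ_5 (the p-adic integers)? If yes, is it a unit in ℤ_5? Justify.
x ∈ ℤ_5 but not a unit; v_5(x) = 3 > 0

ℤ_5 = {x ∈ ℚ_5 : v_5(x) ≥ 0} and ℤ_5^× = {x ∈ ℤ_5 : v_5(x) = 0}. Here v_5(5250) = v_5(num) − v_5(den) = 3; compare against these criteria.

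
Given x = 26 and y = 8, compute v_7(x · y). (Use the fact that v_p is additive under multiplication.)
v_7(208) = 0

v_p(x) = 0 (factor: 26 = 7^0 · 26); v_p(y) = 0 (factor: 8 = 7^0 · 8). Additivity: v_p(xy) = v_p(x) + v_p(y) = 0 + 0 = 0. (Direct check: xy = 208 = 7^0 · (208).)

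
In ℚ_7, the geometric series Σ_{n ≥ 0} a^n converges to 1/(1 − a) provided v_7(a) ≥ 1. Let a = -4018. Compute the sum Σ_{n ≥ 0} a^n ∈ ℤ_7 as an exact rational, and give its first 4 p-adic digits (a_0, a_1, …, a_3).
Σ a^n = 1/(1 − a) = 1/4019;  first 4 digits = (1, 0, 2, 2)

v_7(a) = 2 ≥ 1, so the series converges in ℤ_7 to 1/(1 − a) = 1/(1 − (-4018)) = 1/4019. Expand this rational in ℤ_7: compute digits iteratively via d_i = x_i mod 7, x_{i+1} = (x_i − d_i)/7. The first 4 digits are (1, 0, 2, 2).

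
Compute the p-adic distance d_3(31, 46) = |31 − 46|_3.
d_3(31, 46) = 1/3

Step 1 — x − y = 31 − 46 = -15. Step 2 — v_3(-15) = 1 (factor: -15 = −(3^1 · 5); the sign does not affect v_p). Step 3 — |x − y|_3 = 3^{-1} = 1/3.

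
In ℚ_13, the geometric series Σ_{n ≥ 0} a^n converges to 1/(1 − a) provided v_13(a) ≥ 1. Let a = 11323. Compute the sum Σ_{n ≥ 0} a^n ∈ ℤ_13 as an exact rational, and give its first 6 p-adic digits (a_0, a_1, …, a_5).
Σ a^n = 1/(1 − a) = -1/11322;  first 6 digits = (1, 0, 2, 5, 4, 7)

v_13(a) = 2 ≥ 1, so the series converges in ℤ_13 to 1/(1 − a) = 1/(1 − 11323) = -1/11322. Expand this rational in ℤ_13: compute digits iteratively via d_i = x_i mod 13, x_{i+1} = (x_i − d_i)/13. The first 6 digits are (1, 0, 2, 5, 4, 7).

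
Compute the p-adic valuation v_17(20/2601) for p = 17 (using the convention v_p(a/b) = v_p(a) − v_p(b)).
v_17(20/2601) = -2

Factor powers of 17 from the numerator and denominator of the reduced fraction: 20 = 17^0 · 20 and 2601 = 17^2 · 9. Apply v_p(a/b) = v_p(a) − v_p(b): v_17(20/2601) = 0 − 2 = -2.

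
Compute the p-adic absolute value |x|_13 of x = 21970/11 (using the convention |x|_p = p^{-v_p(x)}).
|21970/11|_13 = 1/2197

Step 1 — compute v_13(x) by factoring powers of 13 out of the numerator and denominator: v_13(21970/11) = 3. Step 2 — apply |x|_p = p^{-v_p(x)} = 13^{-3} = 1/2197.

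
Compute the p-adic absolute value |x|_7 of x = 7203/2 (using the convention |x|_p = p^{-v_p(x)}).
|7203/2|_7 = 1/2401

Step 1 — compute v_7(x) by factoring powers of 7 out of the numerator and denominator: v_7(7203/2) = 4. Step 2 — apply |x|_p = p^{-v_p(x)} = 7^{-4} = 1/2401.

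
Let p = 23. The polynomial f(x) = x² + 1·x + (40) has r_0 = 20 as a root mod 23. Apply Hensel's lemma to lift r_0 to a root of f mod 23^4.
r_3 = 7518 (mod 279841)

Hensel: r_{i+1} = r_i − f(r_i)·(f′(r_i))^{-1} mod 23^{i+2}, f′(x) = 2x + 1. Iterate:
  r_0 = 20 (mod 23)
  r_1 = 112 (mod 529)
  r_2 = 7518 (mod 12167)
  r_3 = 7518 (mod 279841)
Final: r = 7518 satisfies f(r) ≡ 0 mod 23^4.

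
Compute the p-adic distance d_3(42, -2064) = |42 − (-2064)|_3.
d_3(42, -2064) = 1/81

Step 1 — x − y = 42 − (-2064) = 2106. Step 2 — v_3(2106) = 4 (factor: 2106 = (3^4 · 26); the sign does not affect v_p). Step 3 — |x − y|_3 = 3^{-4} = 1/81.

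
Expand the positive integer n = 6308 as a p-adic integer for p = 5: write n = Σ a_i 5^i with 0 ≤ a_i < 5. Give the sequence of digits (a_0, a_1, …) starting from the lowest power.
(a_0, a_1, …) = (3, 1, 2, 0, 0, 2)

Repeated division by 5 gives the digits low-to-high: 6308 = 3 + 1·5^1 + 2·5^2 + 2·5^5. Digit sequence: (3, 1, 2, 0, 0, 2).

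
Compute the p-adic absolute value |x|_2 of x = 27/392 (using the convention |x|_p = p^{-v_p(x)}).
|27/392|_2 = 8

Step 1 — compute v_2(x) by factoring powers of 2 out of the numerator and denominator: v_2(27/392) = -3. Step 2 — apply |x|_p = p^{-v_p(x)} = 2^{3} = 8.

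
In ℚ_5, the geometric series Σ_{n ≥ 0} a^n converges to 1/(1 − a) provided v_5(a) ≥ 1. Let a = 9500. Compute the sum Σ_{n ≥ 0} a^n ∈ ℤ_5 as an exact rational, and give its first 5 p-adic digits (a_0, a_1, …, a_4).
Σ a^n = 1/(1 − a) = -1/9499;  first 5 digits = (1, 0, 0, 1, 0)

v_5(a) = 3 ≥ 1, so the series converges in ℤ_5 to 1/(1 − a) = 1/(1 − 9500) = -1/9499. Expand this rational in ℤ_5: compute digits iteratively via d_i = x_i mod 5, x_{i+1} = (x_i − d_i)/5. The first 5 digits are (1, 0, 0, 1, 0).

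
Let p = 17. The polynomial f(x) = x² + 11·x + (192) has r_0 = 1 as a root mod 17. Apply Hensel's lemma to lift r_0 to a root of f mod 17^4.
r_3 = 5832 (mod 83521)

Hensel: r_{i+1} = r_i − f(r_i)·(f′(r_i))^{-1} mod 17^{i+2}, f′(x) = 2x + 11. Iterate:
  r_0 = 1 (mod 17)
  r_1 = 52 (mod 289)
  r_2 = 919 (mod 4913)
  r_3 = 5832 (mod 83521)
Final: r = 5832 satisfies f(r) ≡ 0 mod 17^4.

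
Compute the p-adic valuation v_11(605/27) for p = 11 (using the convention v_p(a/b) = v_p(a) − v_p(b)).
v_11(605/27) = 2

Factor powers of 11 from the numerator and denominator of the reduced fraction: 605 = 11^2 · 5 and 27 = 11^0 · 27. Apply v_p(a/b) = v_p(a) − v_p(b): v_11(605/27) = 2 − 0 = 2.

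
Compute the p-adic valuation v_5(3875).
v_5(3875) = 3

v_5(n) is the largest exponent k such that 5^k divides n. Factor out: 3875 = 5^3 · 31. (Sign doesn't affect v_p.) So v_5(3875) = 3.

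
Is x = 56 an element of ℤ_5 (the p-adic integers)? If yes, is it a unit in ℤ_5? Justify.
x ∈ ℤ_5^× (unit); v_5(x) = 0

ℤ_5 = {x ∈ ℚ_5 : v_5(x) ≥ 0} and ℤ_5^× = {x ∈ ℤ_5 : v_5(x) = 0}. Here v_5(56) = v_5(num) − v_5(den) = 0; compare against these criteria.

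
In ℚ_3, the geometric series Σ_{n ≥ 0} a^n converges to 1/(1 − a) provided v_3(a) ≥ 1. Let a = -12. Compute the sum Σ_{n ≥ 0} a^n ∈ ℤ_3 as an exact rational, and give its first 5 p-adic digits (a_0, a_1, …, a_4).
Σ a^n = 1/(1 − a) = 1/13;  first 5 digits = (1, 2, 2, 0, 2)

v_3(a) = 1 ≥ 1, so the series converges in ℤ_3 to 1/(1 − a) = 1/(1 − (-12)) = 1/13. Expand this rational in ℤ_3: compute digits iteratively via d_i = x_i mod 3, x_{i+1} = (x_i − d_i)/3. The first 5 digits are (1, 2, 2, 0, 2).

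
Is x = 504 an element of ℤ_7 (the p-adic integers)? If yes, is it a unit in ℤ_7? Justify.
x ∈ ℤ_7 but not a unit; v_7(x) = 1 > 0

ℤ_7 = {x ∈ ℚ_7 : v_7(x) ≥ 0} and ℤ_7^× = {x ∈ ℤ_7 : v_7(x) = 0}. Here v_7(504) = v_7(num) − v_7(den) = 1; compare against these criteria.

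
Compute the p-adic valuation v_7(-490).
v_7(-490) = 2

v_7(n) is the largest exponent k such that 7^k divides n. Factor out: -490 = -7^2 · 10. (Sign doesn't affect v_p.) So v_7(-490) = 2.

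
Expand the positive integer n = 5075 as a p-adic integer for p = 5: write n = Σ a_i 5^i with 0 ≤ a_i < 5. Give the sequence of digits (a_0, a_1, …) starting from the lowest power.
(a_0, a_1, …) = (0, 0, 3, 0, 3, 1)

Repeated division by 5 gives the digits low-to-high: 5075 = 3·5^2 + 3·5^4 + 1·5^5. Digit sequence: (0, 0, 3, 0, 3, 1).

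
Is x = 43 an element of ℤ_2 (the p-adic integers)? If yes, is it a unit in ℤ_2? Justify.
x ∈ ℤ_2^× (unit); v_2(x) = 0

ℤ_2 = {x ∈ ℚ_2 : v_2(x) ≥ 0} and ℤ_2^× = {x ∈ ℤ_2 : v_2(x) = 0}. Here v_2(43) = v_2(num) − v_2(den) = 0; compare against these criteria.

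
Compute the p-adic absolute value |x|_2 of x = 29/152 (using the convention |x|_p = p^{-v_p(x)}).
|29/152|_2 = 8

Step 1 — compute v_2(x) by factoring powers of 2 out of the numerator and denominator: v_2(29/152) = -3. Step 2 — apply |x|_p = p^{-v_p(x)} = 2^{3} = 8.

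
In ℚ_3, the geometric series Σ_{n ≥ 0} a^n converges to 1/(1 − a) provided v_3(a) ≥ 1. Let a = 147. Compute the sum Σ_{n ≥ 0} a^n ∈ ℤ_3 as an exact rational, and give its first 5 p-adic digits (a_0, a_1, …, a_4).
Σ a^n = 1/(1 − a) = -1/146;  first 5 digits = (1, 1, 2, 2, 2)

v_3(a) = 1 ≥ 1, so the series converges in ℤ_3 to 1/(1 − a) = 1/(1 − 147) = -1/146. Expand this rational in ℤ_3: compute digits iteratively via d_i = x_i mod 3, x_{i+1} = (x_i − d_i)/3. The first 5 digits are (1, 1, 2, 2, 2).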